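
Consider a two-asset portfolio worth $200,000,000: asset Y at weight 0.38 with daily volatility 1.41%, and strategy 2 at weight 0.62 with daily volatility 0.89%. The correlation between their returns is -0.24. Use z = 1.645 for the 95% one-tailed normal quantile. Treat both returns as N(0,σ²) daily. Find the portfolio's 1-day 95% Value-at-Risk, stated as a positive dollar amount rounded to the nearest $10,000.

$2,210,000

σ_p² = 0.38²·1.41² + 0.62²·0.89² + 2·-0.24·0.38·0.62·1.41·0.89 = 0.4497 (%²).
σ_p = √0.4497 = 0.671%.
VaR = 1.645 × 0.671% = 1.104%; on $200,000,000 that is $2,208,000.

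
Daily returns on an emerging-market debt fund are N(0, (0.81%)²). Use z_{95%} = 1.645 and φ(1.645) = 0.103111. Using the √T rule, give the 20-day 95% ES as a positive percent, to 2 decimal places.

7.47%

σ_{20d} = 0.81% × √20 = 3.622%.
ES multiplier = φ(z)/(1−α) = 0.103111/0.05 = 2.062.
ES = 3.622% × 2.062 = 7.469%.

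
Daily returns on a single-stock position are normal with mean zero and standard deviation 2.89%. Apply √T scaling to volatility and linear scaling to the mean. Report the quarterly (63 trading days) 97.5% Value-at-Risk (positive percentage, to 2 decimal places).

At 97.5%, z = 1.960.
σ_{63d} = 2.89% × √63 = 22.939%.
VaR = 1.960 × 22.939% = 44.960%.

44.96%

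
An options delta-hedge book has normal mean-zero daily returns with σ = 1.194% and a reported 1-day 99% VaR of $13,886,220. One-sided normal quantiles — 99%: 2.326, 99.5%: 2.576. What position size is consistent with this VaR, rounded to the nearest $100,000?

$500,000,000

VaR as a fraction of value: z·σ = 2.326 × 1.194% = 2.77724%.
Position = $13,886,220 / 0.0277724 = $500,000,000.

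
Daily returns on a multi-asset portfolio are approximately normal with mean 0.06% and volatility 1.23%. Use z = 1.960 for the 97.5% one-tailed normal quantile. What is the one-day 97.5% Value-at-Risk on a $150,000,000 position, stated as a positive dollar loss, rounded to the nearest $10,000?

VaR = −μ + z·σ = −(0.06%) + 1.960 × 1.23% = 2.351%.
On $150,000,000: 0.02351 × $150,000,000 = $3,526,500.

$3,530,000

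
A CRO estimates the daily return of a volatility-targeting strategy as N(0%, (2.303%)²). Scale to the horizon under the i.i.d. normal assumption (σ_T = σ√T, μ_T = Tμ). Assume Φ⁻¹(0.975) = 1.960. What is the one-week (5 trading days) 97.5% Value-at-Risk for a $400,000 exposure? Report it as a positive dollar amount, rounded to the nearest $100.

σ_{5d} = 2.303% × √5 = 5.150%.
VaR = 1.960 × 5.150% = 10.094%.
On $400,000: 0.10094 × $400,000 = $40,376.

$40,400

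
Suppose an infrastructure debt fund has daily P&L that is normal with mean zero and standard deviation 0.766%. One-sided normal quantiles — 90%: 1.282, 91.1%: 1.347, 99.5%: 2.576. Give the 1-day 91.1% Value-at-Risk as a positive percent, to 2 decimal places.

VaR = z·σ = 1.347 × 0.766% = 1.032%.

1.03%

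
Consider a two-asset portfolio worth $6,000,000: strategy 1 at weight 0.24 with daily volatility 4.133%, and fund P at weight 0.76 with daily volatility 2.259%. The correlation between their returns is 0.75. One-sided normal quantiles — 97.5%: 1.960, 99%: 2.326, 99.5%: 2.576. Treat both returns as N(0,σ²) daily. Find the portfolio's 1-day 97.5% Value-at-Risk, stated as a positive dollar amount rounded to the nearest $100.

$299,500

σ_p² = 0.24²·4.133² + 0.76²·2.259² + 2·0.75·0.24·0.76·4.133·2.259 = 6.4859 (%²).
σ_p = √6.4859 = 2.547%.
VaR = 1.960 × 2.547% = 4.992%; on $6,000,000 that is $299,520.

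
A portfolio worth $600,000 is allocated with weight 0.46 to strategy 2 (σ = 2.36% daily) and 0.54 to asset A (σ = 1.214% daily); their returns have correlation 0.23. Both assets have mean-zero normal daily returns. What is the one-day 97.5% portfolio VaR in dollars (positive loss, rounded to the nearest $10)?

$16,360

σ_p² = 0.46²·2.36² + 0.54²·1.214² + 2·0.23·0.46·0.54·2.36·1.214 = 1.9357 (%²).
σ_p = √1.9357 = 1.391%.
At 97.5%, z = 1.960.
VaR = 1.960 × 1.391% = 2.726%; on $600,000 that is $16,356.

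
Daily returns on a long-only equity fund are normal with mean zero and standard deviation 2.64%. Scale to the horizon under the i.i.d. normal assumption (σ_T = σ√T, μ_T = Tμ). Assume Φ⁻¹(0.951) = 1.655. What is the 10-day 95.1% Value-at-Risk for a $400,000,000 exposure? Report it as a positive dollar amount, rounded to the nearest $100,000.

σ_{10d} = 2.64% × √10 = 8.348%.
VaR = 1.655 × 8.348% = 13.816%.
On $400,000,000: 0.13816 × $400,000,000 = $55,264,000.

$55,300,000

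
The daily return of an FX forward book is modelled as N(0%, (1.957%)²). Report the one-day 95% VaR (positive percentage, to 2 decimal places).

3.22%

At 95% one-sided, z = 1.645.
VaR = z·σ = 1.645 × 1.957% = 3.219%.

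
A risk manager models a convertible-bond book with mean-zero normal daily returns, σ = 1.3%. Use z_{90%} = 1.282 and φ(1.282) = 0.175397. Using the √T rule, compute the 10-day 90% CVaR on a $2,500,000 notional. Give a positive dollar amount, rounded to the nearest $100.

σ_{10d} = 1.3% × √10 = 4.111%.
ES multiplier = φ(z)/(1−α) = 0.175397/0.1 = 1.754.
ES = 4.111% × 1.754 = 7.211%; on $2,500,000: $180,275.

$180,300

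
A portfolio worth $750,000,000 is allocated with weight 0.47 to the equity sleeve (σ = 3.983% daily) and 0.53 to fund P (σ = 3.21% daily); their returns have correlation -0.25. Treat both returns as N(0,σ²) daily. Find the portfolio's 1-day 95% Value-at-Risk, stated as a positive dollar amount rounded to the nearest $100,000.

σ_p² = 0.47²·3.983² + 0.53²·3.21² + 2·-0.25·0.47·0.53·3.983·3.21 = 4.8064 (%²).
σ_p = √4.8064 = 2.192%.
At 95%, z = 1.645.
VaR = 1.645 × 2.192% = 3.606%; on $750,000,000 that is $27,045,000.

$27,000,000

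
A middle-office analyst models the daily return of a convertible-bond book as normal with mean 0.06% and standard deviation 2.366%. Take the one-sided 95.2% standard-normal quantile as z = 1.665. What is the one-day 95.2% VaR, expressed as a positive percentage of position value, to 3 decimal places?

3.879%

VaR = −μ + z·σ = −(0.06%) + 1.665 × 2.366% = 3.879%.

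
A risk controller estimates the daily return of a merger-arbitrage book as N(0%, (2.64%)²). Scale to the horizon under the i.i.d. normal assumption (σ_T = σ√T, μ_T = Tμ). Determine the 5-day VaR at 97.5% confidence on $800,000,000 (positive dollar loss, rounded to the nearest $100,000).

$92,600,000

At 97.5%, z = 1.960.
σ_{5d} = 2.64% × √5 = 5.903%.
VaR = 1.960 × 5.903% = 11.570%.
On $800,000,000: 0.11570 × $800,000,000 = $92,560,000.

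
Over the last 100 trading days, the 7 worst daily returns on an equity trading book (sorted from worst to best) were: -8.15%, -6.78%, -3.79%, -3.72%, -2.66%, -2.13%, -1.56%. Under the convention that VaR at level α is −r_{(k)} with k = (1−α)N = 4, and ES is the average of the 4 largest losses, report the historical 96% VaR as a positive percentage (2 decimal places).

3.72%

k = 4; the 4th lowest return is -3.72%, so VaR = 3.72%.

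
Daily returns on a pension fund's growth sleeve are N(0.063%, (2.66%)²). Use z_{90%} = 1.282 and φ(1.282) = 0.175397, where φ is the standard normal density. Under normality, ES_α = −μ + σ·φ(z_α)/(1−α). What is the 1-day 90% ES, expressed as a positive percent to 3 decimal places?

4.603%

Tail multiplier: φ(z)/(1−α) = 0.175397 / 0.1 = 1.754.
ES = −(0.063%) + 2.66% × 1.754 = 4.603%.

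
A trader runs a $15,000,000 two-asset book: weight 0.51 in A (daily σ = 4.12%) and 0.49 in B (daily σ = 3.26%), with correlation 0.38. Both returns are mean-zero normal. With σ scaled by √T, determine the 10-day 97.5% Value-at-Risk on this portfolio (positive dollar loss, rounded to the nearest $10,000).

$2,870,000

σ_p = √(0.51²·4.12² + 0.49²·3.26² + 2·0.38·0.51·0.49·4.12·3.26) = 3.085%.
σ_{10d} = 3.085% × √10 = 9.756%.
z(97.5%) = 1.960.
VaR = 1.960 × 9.756% = 19.122%; on $15,000,000 that is $2,868,300.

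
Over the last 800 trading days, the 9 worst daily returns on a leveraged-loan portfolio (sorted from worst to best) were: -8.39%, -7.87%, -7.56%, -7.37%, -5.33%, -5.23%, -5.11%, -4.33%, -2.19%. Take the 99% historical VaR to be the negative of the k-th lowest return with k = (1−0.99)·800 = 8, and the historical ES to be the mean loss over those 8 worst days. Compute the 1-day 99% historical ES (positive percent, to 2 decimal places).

6.40%

The 8 worst returns sum to -51.19%.
ES = −(-51.19%) / 8 = 6.39875% ≈ 6.40%.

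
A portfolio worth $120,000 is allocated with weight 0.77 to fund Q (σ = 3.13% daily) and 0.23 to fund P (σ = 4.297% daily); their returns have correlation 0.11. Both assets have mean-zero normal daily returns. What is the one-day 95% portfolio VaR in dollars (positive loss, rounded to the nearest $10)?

σ_p² = 0.77²·3.13² + 0.23²·4.297² + 2·0.11·0.77·0.23·3.13·4.297 = 7.3094 (%²).
σ_p = √7.3094 = 2.704%.
At 95%, z = 1.645.
VaR = 1.645 × 2.704% = 4.448%; on $120,000 that is $5,338.

$5,340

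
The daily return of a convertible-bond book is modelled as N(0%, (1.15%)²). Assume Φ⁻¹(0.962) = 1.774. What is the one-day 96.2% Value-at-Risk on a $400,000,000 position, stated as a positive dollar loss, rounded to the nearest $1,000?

$8,160,000

VaR = z·σ = 1.774 × 1.15% = 2.040%.
On $400,000,000: 0.02040 × $400,000,000 = $8,160,000.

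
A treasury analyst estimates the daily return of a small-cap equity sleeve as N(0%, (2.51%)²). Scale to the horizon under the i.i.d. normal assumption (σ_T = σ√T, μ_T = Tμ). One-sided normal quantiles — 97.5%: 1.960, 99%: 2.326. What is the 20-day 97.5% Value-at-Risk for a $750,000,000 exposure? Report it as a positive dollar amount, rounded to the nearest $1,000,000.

σ_{20d} = 2.51% × √20 = 11.225%.
VaR = 1.960 × 11.225% = 22.001%.
On $750,000,000: 0.22001 × $750,000,000 = $165,007,500.

$165,000,000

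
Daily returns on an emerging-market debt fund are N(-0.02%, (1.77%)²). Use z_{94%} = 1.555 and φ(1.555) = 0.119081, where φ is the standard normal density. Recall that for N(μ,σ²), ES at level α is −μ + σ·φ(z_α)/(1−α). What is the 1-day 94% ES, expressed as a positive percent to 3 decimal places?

3.533%

Tail multiplier: φ(z)/(1−α) = 0.119081 / 0.06 = 1.985.
ES = −(-0.02%) + 1.77% × 1.985 = 3.533%.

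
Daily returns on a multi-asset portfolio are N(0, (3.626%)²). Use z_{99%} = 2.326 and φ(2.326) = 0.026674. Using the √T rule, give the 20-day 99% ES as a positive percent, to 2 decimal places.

σ_{20d} = 3.626% × √20 = 16.216%.
ES multiplier = φ(z)/(1−α) = 0.026674/0.01 = 2.667.
ES = 16.216% × 2.667 = 43.248%.

43.25%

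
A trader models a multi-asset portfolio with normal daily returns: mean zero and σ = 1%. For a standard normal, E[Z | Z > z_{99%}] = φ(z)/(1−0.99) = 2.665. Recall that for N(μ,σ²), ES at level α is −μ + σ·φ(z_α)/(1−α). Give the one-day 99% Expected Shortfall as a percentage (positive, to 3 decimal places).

ES = 1% × 2.665 = 2.665%.

2.665%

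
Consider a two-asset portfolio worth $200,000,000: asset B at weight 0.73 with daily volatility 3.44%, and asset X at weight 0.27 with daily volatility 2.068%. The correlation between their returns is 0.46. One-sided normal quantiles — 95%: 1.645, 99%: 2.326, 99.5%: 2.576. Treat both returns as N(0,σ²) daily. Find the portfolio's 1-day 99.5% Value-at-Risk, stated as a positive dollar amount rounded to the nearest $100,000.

$14,500,000

σ_p² = 0.73²·3.44² + 0.27²·2.068² + 2·0.46·0.73·0.27·3.44·2.068 = 7.9079 (%²).
σ_p = √7.9079 = 2.812%.
VaR = 2.576 × 2.812% = 7.244%; on $200,000,000 that is $14,488,000.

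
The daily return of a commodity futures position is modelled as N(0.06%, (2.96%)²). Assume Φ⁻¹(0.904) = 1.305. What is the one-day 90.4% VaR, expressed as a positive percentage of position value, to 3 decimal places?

3.803%

VaR = −μ + z·σ = −(0.06%) + 1.305 × 2.96% = 3.803%.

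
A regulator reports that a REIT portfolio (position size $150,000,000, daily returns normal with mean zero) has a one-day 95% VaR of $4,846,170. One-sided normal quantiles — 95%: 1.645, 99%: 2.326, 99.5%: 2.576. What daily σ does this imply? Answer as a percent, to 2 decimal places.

1.96%

VaR as a fraction: $4,846,170 / $150,000,000 = 3.231%.
σ = VaR / z = 3.231% / 1.645 = 1.964%.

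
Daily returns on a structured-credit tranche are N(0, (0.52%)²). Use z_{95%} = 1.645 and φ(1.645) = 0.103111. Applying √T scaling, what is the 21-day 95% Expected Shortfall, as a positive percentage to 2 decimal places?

σ_{21d} = 0.52% × √21 = 2.383%.
ES multiplier = φ(z)/(1−α) = 0.103111/0.05 = 2.062.
ES = 2.383% × 2.062 = 4.914%.

4.91%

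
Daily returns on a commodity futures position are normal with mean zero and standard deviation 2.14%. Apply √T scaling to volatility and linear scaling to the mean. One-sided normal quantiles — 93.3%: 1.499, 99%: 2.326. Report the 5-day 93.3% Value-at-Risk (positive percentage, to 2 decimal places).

7.17%

σ_{5d} = 2.14% × √5 = 4.785%.
VaR = 1.499 × 4.785% = 7.173%.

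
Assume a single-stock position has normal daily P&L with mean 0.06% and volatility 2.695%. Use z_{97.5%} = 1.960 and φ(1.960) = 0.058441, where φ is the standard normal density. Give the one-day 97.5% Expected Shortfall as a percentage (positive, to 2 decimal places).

Tail multiplier: φ(z)/(1−α) = 0.058441 / 0.025 = 2.338.
ES = −(0.06%) + 2.695% × 2.338 = 6.241%.

6.24%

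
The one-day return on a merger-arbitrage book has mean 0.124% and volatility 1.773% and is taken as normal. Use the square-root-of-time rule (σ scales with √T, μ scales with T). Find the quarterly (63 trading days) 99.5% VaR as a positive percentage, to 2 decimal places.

At 99.5%, z = 2.576.
σ_{63d} = 1.773% × √63 = 14.073%; μ_{63d} = 63 × 0.124% = 7.812%.
VaR = −(7.812%) + 2.576 × 14.073% = 28.440%.

28.44%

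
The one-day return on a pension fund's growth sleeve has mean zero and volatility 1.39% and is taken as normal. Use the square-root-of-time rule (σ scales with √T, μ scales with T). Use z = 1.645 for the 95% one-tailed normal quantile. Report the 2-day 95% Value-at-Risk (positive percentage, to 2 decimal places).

3.23%

σ_{2d} = 1.39% × √2 = 1.966%.
VaR = 1.645 × 1.966% = 3.234%.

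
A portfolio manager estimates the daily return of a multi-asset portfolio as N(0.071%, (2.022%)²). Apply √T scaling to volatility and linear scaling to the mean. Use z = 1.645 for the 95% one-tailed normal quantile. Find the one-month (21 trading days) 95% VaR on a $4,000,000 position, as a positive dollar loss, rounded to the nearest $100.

$550,100

σ_{21d} = 2.022% × √21 = 9.266%; μ_{21d} = 21 × 0.071% = 1.491%.
VaR = −(1.491%) + 1.645 × 9.266% = 13.752%.
On $4,000,000: 0.13752 × $4,000,000 = $550,080.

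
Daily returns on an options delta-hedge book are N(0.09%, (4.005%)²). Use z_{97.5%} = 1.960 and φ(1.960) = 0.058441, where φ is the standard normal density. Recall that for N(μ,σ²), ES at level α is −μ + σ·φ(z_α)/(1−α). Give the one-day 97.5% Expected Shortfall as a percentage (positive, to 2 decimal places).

9.27%

Tail multiplier: φ(z)/(1−α) = 0.058441 / 0.025 = 2.338.
ES = −(0.09%) + 4.005% × 2.338 = 9.274%.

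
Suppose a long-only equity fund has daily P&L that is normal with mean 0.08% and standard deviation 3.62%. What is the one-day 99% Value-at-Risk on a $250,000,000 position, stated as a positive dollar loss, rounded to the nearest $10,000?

$20,850,000

At 99% one-sided, z = 2.326.
VaR = −μ + z·σ = −(0.08%) + 2.326 × 3.62% = 8.340%.
On $250,000,000: 0.08340 × $250,000,000 = $20,850,000.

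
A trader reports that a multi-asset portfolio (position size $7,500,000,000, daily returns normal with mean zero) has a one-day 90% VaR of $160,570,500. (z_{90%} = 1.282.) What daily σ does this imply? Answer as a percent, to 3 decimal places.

1.670%

VaR as a fraction: $160,570,500 / $7,500,000,000 = 2.141%.
σ = VaR / z = 2.141% / 1.282 = 1.670%.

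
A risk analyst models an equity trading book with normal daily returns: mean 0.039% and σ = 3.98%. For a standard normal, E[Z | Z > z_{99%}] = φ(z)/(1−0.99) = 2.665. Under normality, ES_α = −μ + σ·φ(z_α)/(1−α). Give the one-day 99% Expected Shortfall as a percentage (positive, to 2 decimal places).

ES = −(0.039%) + 3.98% × 2.665 = 10.568%.

10.57%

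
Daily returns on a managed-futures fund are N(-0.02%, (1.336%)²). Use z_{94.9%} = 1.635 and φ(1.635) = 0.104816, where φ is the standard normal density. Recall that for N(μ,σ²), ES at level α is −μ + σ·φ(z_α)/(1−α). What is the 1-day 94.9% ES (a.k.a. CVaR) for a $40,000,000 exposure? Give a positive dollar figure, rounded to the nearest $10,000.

$1,110,000

Tail multiplier: φ(z)/(1−α) = 0.104816 / 0.051 = 2.055.
ES = −(-0.02%) + 1.336% × 2.055 = 2.765%.
On $40,000,000: 0.02765 × $40,000,000 = $1,106,000.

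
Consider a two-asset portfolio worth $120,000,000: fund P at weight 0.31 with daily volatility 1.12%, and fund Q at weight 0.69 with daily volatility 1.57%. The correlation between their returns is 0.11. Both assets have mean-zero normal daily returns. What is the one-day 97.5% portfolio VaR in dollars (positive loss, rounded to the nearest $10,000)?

σ_p² = 0.31²·1.12² + 0.69²·1.57² + 2·0.11·0.31·0.69·1.12·1.57 = 1.3768 (%²).
σ_p = √1.3768 = 1.173%.
At 97.5%, z = 1.960.
VaR = 1.960 × 1.173% = 2.299%; on $120,000,000 that is $2,758,800.

$2,760,000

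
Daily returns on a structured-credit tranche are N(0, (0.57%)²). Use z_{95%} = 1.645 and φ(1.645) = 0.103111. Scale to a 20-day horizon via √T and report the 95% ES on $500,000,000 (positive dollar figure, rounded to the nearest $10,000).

σ_{20d} = 0.57% × √20 = 2.549%.
ES multiplier = φ(z)/(1−α) = 0.103111/0.05 = 2.062.
ES = 2.549% × 2.062 = 5.256%; on $500,000,000: $26,280,000.

$26,280,000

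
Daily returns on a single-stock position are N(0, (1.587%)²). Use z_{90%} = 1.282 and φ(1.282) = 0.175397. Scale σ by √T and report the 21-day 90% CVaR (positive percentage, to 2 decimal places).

σ_{21d} = 1.587% × √21 = 7.273%.
ES multiplier = φ(z)/(1−α) = 0.175397/0.1 = 1.754.
ES = 7.273% × 1.754 = 12.757%.

12.76%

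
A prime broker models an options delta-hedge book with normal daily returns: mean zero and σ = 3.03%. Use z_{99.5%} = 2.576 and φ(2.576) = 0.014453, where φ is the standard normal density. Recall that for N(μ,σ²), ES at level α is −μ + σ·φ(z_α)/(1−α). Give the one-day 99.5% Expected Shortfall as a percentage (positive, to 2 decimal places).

8.76%

Tail multiplier: φ(z)/(1−α) = 0.014453 / 0.005 = 2.891.
ES = 3.03% × 2.891 = 8.760%.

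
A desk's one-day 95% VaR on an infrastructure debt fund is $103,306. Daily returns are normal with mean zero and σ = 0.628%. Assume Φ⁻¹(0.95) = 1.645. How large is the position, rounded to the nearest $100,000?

$10,000,000

VaR as a fraction of value: z·σ = 1.645 × 0.628% = 1.03306%.
Position = $103,306 / 0.0103306 = $10,000,000.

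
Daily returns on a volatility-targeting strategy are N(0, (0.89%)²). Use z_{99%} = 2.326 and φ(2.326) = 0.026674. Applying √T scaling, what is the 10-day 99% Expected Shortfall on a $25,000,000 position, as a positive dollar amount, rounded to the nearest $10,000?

σ_{10d} = 0.89% × √10 = 2.814%.
ES multiplier = φ(z)/(1−α) = 0.026674/0.01 = 2.667.
ES = 2.814% × 2.667 = 7.505%; on $25,000,000: $1,876,250.

$1,880,000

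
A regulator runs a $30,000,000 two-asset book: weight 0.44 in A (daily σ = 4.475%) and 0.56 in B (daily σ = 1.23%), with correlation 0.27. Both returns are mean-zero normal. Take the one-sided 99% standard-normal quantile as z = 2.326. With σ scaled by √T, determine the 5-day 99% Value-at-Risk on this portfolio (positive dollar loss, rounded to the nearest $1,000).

$3,518,000

σ_p = √(0.44²·4.475² + 0.56²·1.23² + 2·0.27·0.44·0.56·4.475·1.23) = 2.255%.
σ_{5d} = 2.255% × √5 = 5.042%.
VaR = 2.326 × 5.042% = 11.728%; on $30,000,000 that is $3,518,400.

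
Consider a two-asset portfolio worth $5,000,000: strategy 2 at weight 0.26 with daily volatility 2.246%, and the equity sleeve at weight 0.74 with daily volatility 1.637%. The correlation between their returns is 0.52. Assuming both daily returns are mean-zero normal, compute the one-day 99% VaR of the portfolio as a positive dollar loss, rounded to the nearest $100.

σ_p² = 0.26²·2.246² + 0.74²·1.637² + 2·0.52·0.26·0.74·2.246·1.637 = 2.5441 (%²).
σ_p = √2.5441 = 1.595%.
At 99%, z = 2.326.
VaR = 2.326 × 1.595% = 3.710%; on $5,000,000 that is $185,500.

$185,500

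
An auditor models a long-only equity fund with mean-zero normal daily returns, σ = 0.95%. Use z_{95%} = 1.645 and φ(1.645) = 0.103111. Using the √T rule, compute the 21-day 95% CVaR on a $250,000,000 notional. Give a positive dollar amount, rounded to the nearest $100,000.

$22,400,000

σ_{21d} = 0.95% × √21 = 4.353%.
ES multiplier = φ(z)/(1−α) = 0.103111/0.05 = 2.062.
ES = 4.353% × 2.062 = 8.976%; on $250,000,000: $22,440,000.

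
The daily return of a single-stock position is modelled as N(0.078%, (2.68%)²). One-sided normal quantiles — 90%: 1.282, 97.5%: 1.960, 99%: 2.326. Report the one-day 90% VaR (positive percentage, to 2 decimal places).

3.36%

VaR = −μ + z·σ = −(0.078%) + 1.282 × 2.68% = 3.358%.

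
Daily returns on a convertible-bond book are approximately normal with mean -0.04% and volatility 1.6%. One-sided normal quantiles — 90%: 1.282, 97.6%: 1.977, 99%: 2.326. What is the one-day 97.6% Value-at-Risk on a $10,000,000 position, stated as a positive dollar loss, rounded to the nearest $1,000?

$320,000

VaR = −μ + z·σ = −(-0.04%) + 1.977 × 1.6% = 3.203%.
On $10,000,000: 0.03203 × $10,000,000 = $320,300.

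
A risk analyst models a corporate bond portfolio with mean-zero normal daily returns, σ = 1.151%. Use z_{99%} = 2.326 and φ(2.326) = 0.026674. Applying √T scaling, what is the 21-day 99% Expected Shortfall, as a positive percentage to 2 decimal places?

σ_{21d} = 1.151% × √21 = 5.275%.
ES multiplier = φ(z)/(1−α) = 0.026674/0.01 = 2.667.
ES = 5.275% × 2.667 = 14.068%.

14.07%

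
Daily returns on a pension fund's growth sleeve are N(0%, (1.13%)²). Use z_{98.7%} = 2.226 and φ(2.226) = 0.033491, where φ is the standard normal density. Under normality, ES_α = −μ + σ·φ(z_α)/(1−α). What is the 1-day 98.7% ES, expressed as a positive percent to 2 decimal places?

2.91%

Tail multiplier: φ(z)/(1−α) = 0.033491 / 0.013 = 2.576.
ES = 1.13% × 2.576 = 2.911%.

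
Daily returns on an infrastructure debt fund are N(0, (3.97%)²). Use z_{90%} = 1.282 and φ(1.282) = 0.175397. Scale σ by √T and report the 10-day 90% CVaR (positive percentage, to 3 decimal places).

22.020%

σ_{10d} = 3.97% × √10 = 12.554%.
ES multiplier = φ(z)/(1−α) = 0.175397/0.1 = 1.754.
ES = 12.554% × 1.754 = 22.020%.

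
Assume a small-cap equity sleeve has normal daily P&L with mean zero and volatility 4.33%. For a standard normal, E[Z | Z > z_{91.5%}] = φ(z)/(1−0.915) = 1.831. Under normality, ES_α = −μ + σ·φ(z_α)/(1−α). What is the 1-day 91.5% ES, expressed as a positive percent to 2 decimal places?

7.93%

ES = 4.33% × 1.831 = 7.928%.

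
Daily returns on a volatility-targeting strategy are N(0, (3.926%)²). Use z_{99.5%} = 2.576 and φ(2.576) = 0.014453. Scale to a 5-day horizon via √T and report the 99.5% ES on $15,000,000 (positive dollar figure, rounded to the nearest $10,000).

σ_{5d} = 3.926% × √5 = 8.779%.
ES multiplier = φ(z)/(1−α) = 0.014453/0.005 = 2.891.
ES = 8.779% × 2.891 = 25.380%; on $15,000,000: $3,807,000.

$3,810,000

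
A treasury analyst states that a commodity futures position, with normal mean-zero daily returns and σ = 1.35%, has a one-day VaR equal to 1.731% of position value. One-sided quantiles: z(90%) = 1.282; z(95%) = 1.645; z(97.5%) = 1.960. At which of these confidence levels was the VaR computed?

Implied z = VaR/σ = 1.731 / 1.35 = 1.282.
This matches z(90%) = 1.282.

90%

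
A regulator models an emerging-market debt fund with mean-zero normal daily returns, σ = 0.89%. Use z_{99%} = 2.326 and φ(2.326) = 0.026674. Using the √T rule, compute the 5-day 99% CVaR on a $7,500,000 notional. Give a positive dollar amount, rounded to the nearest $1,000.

$398,000

σ_{5d} = 0.89% × √5 = 1.990%.
ES multiplier = φ(z)/(1−α) = 0.026674/0.01 = 2.667.
ES = 1.990% × 2.667 = 5.307%; on $7,500,000: $398,025.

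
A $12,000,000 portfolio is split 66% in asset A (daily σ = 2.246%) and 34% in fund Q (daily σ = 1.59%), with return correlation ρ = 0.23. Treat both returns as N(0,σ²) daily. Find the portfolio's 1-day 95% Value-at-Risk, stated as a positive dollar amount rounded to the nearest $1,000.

$334,000

σ_p² = 0.66²·2.246² + 0.34²·1.59² + 2·0.23·0.66·0.34·2.246·1.59 = 2.8583 (%²).
σ_p = √2.8583 = 1.691%.
At 95%, z = 1.645.
VaR = 1.645 × 1.691% = 2.782%; on $12,000,000 that is $333,840.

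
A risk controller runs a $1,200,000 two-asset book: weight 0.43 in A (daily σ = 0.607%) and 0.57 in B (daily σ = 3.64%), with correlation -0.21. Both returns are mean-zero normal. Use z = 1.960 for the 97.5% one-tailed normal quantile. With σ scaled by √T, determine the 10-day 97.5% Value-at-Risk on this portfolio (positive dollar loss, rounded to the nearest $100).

$151,400

σ_p = √(0.43²·0.607² + 0.57²·3.64² + 2·-0.21·0.43·0.57·0.607·3.64) = 2.036%.
σ_{10d} = 2.036% × √10 = 6.438%.
VaR = 1.960 × 6.438% = 12.618%; on $1,200,000 that is $151,416.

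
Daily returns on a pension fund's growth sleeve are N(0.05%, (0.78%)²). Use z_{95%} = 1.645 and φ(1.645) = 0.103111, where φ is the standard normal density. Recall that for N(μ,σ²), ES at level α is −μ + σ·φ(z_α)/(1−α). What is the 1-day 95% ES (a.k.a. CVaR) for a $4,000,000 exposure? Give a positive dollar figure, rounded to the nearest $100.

$62,300

Tail multiplier: φ(z)/(1−α) = 0.103111 / 0.05 = 2.062.
ES = −(0.05%) + 0.78% × 2.062 = 1.558%.
On $4,000,000: 0.01558 × $4,000,000 = $62,320.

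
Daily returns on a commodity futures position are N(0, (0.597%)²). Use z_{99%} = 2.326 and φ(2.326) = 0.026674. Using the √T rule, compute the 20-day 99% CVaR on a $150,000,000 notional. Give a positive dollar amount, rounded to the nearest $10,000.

$10,680,000

σ_{20d} = 0.597% × √20 = 2.670%.
ES multiplier = φ(z)/(1−α) = 0.026674/0.01 = 2.667.
ES = 2.670% × 2.667 = 7.121%; on $150,000,000: $10,681,500.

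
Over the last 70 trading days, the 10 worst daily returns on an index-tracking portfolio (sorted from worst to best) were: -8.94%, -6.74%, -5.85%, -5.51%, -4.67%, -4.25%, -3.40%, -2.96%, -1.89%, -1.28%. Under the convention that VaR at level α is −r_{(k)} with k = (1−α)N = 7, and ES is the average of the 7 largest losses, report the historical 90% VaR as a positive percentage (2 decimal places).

k = 7; the 7th lowest return is -3.40%, so VaR = 3.40%.

3.40%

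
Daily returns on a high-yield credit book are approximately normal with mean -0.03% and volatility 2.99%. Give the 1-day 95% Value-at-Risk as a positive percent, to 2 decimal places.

4.95%

At 95% one-sided, z = 1.645.
VaR = −μ + z·σ = −(-0.03%) + 1.645 × 2.99% = 4.949%.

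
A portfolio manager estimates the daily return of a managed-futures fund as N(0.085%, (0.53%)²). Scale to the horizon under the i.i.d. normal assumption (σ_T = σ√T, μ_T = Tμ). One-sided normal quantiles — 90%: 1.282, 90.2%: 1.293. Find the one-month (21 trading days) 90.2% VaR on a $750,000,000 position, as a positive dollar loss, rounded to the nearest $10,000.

$10,170,000

σ_{21d} = 0.53% × √21 = 2.429%; μ_{21d} = 21 × 0.085% = 1.785%.
VaR = −(1.785%) + 1.293 × 2.429% = 1.356%.
On $750,000,000: 0.01356 × $750,000,000 = $10,170,000.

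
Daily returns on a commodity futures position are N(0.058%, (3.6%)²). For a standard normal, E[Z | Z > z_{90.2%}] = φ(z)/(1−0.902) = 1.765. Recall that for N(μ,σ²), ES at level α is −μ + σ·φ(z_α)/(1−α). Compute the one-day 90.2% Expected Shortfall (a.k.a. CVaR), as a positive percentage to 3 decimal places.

ES = −(0.058%) + 3.6% × 1.765 = 6.296%.

6.296%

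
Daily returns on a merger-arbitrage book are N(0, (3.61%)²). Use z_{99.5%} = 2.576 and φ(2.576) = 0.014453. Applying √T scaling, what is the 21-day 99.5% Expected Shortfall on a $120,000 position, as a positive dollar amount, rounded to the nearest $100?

$57,400

σ_{21d} = 3.61% × √21 = 16.543%.
ES multiplier = φ(z)/(1−α) = 0.014453/0.005 = 2.891.
ES = 16.543% × 2.891 = 47.826%; on $120,000: $57,391.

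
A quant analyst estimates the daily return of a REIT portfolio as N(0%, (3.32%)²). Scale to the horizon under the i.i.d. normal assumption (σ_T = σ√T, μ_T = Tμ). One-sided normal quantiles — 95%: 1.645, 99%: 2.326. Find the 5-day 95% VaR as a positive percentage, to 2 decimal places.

σ_{5d} = 3.32% × √5 = 7.424%.
VaR = 1.645 × 7.424% = 12.212%.

12.21%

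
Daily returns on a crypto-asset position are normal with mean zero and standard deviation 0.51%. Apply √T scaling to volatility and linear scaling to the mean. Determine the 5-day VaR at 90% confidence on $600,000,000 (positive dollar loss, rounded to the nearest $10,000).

$8,770,000

At 90%, z = 1.282.
σ_{5d} = 0.51% × √5 = 1.140%.
VaR = 1.282 × 1.140% = 1.461%.
On $600,000,000: 0.01461 × $600,000,000 = $8,766,000.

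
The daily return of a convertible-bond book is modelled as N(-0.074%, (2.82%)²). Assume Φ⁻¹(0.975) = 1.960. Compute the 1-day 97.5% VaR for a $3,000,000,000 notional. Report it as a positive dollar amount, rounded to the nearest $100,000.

VaR = −μ + z·σ = −(-0.074%) + 1.960 × 2.82% = 5.601%.
On $3,000,000,000: 0.05601 × $3,000,000,000 = $168,030,000.

$168,000,000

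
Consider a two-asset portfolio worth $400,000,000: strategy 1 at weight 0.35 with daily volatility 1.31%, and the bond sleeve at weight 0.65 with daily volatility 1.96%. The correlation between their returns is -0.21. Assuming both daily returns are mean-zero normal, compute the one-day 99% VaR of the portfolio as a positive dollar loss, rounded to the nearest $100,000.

σ_p² = 0.35²·1.31² + 0.65²·1.96² + 2·-0.21·0.35·0.65·1.31·1.96 = 1.5880 (%²).
σ_p = √1.5880 = 1.260%.
At 99%, z = 2.326.
VaR = 2.326 × 1.260% = 2.931%; on $400,000,000 that is $11,724,000.

$11,700,000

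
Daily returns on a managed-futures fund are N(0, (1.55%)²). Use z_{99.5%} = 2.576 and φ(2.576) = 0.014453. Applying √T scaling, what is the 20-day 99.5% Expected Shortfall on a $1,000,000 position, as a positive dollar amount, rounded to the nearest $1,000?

σ_{20d} = 1.55% × √20 = 6.932%.
ES multiplier = φ(z)/(1−α) = 0.014453/0.005 = 2.891.
ES = 6.932% × 2.891 = 20.040%; on $1,000,000: $200,400.

$200,000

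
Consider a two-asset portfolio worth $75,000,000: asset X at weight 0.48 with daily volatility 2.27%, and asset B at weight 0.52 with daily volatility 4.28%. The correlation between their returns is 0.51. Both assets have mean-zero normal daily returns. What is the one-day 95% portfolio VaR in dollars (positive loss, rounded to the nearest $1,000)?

σ_p² = 0.48²·2.27² + 0.52²·4.28² + 2·0.51·0.48·0.52·2.27·4.28 = 8.6140 (%²).
σ_p = √8.6140 = 2.935%.
At 95%, z = 1.645.
VaR = 1.645 × 2.935% = 4.828%; on $75,000,000 that is $3,621,000.

$3,621,000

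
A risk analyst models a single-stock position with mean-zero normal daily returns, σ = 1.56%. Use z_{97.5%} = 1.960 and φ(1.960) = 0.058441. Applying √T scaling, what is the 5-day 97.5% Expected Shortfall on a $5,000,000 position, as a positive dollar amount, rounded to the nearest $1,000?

$408,000

σ_{5d} = 1.56% × √5 = 3.488%.
ES multiplier = φ(z)/(1−α) = 0.058441/0.025 = 2.338.
ES = 3.488% × 2.338 = 8.155%; on $5,000,000: $407,750.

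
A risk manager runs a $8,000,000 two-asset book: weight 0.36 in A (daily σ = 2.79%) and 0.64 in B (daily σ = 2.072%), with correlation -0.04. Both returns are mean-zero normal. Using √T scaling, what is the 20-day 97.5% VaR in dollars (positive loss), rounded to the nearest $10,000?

$1,140,000

σ_p = √(0.36²·2.79² + 0.64²·2.072² + 2·-0.04·0.36·0.64·2.79·2.072) = 1.631%.
σ_{20d} = 1.631% × √20 = 7.294%.
z(97.5%) = 1.960.
VaR = 1.960 × 7.294% = 14.296%; on $8,000,000 that is $1,143,680.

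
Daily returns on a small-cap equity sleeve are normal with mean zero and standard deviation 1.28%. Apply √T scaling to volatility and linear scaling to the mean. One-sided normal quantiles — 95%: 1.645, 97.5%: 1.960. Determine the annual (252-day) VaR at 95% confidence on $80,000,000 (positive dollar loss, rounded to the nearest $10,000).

$26,740,000

σ_{252d} = 1.28% × √252 = 20.319%.
VaR = 1.645 × 20.319% = 33.425%.
On $80,000,000: 0.33425 × $80,000,000 = $26,740,000.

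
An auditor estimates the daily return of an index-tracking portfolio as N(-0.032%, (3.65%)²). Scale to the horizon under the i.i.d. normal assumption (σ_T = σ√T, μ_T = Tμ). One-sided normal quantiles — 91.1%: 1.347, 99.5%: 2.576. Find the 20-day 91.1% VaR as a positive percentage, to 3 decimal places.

σ_{20d} = 3.65% × √20 = 16.323%; μ_{20d} = 20 × -0.032% = -0.640%.
VaR = −(-0.640%) + 1.347 × 16.323% = 22.627%.

22.627%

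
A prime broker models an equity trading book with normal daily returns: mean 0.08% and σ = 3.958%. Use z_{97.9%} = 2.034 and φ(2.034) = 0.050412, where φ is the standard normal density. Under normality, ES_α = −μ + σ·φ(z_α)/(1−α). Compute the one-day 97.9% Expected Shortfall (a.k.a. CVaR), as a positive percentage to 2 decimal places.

9.42%

Tail multiplier: φ(z)/(1−α) = 0.050412 / 0.021 = 2.401.
ES = −(0.08%) + 3.958% × 2.401 = 9.423%.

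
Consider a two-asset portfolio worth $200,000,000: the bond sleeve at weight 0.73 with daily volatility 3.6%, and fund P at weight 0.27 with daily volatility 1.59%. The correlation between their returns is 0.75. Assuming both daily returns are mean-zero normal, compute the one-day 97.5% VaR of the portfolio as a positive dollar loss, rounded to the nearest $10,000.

σ_p² = 0.73²·3.6² + 0.27²·1.59² + 2·0.75·0.73·0.27·3.6·1.59 = 8.7830 (%²).
σ_p = √8.7830 = 2.964%.
At 97.5%, z = 1.960.
VaR = 1.960 × 2.964% = 5.809%; on $200,000,000 that is $11,618,000.

$11,620,000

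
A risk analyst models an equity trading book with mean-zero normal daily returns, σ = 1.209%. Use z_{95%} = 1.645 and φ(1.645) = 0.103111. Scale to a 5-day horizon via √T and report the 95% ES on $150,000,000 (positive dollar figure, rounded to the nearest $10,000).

σ_{5d} = 1.209% × √5 = 2.703%.
ES multiplier = φ(z)/(1−α) = 0.103111/0.05 = 2.062.
ES = 2.703% × 2.062 = 5.574%; on $150,000,000: $8,361,000.

$8,360,000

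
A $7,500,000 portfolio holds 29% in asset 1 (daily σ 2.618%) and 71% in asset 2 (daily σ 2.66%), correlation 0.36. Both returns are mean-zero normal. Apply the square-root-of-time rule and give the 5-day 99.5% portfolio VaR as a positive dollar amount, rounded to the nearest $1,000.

σ_p = √(0.29²·2.618² + 0.71²·2.66² + 2·0.36·0.29·0.71·2.618·2.66) = 2.275%.
σ_{5d} = 2.275% × √5 = 5.087%.
z(99.5%) = 2.576.
VaR = 2.576 × 5.087% = 13.104%; on $7,500,000 that is $982,800.

$983,000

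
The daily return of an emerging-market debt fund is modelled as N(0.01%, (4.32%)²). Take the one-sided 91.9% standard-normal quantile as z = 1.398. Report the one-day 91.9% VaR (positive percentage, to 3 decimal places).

VaR = −μ + z·σ = −(0.01%) + 1.398 × 4.32% = 6.029%.

6.029%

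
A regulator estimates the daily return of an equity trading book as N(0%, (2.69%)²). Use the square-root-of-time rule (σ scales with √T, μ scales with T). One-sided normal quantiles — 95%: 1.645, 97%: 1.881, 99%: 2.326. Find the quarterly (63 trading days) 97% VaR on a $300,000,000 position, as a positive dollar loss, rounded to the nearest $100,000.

σ_{63d} = 2.69% × √63 = 21.351%.
VaR = 1.881 × 21.351% = 40.161%.
On $300,000,000: 0.40161 × $300,000,000 = $120,483,000.

$120,500,000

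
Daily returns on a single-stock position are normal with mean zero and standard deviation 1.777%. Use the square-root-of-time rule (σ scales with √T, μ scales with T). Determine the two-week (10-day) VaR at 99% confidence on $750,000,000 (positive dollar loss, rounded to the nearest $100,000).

At 99%, z = 2.326.
σ_{10d} = 1.777% × √10 = 5.619%.
VaR = 2.326 × 5.619% = 13.070%.
On $750,000,000: 0.13070 × $750,000,000 = $98,025,000.

$98,000,000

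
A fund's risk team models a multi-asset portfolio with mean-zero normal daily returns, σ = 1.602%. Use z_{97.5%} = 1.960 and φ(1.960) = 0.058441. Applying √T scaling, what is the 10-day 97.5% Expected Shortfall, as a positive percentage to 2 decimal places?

11.84%

σ_{10d} = 1.602% × √10 = 5.066%.
ES multiplier = φ(z)/(1−α) = 0.058441/0.025 = 2.338.
ES = 5.066% × 2.338 = 11.844%.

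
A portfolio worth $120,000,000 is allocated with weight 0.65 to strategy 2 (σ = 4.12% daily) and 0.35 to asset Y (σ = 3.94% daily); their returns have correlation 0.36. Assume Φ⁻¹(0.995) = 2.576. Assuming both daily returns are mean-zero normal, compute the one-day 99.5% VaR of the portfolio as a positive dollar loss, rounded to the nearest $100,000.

σ_p² = 0.65²·4.12² + 0.35²·3.94² + 2·0.36·0.65·0.35·4.12·3.94 = 11.7323 (%²).
σ_p = √11.7323 = 3.425%.
VaR = 2.576 × 3.425% = 8.823%; on $120,000,000 that is $10,587,600.

$10,600,000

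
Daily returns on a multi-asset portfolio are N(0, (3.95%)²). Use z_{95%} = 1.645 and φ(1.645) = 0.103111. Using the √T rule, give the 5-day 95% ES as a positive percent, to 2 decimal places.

18.21%

σ_{5d} = 3.95% × √5 = 8.832%.
ES multiplier = φ(z)/(1−α) = 0.103111/0.05 = 2.062.
ES = 8.832% × 2.062 = 18.212%.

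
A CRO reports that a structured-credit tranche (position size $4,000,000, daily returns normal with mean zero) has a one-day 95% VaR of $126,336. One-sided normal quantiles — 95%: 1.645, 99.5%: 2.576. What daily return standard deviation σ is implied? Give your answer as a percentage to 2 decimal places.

VaR as a fraction: $126,336 / $4,000,000 = 3.158%.
σ = VaR / z = 3.158% / 1.645 = 1.920%.

1.92%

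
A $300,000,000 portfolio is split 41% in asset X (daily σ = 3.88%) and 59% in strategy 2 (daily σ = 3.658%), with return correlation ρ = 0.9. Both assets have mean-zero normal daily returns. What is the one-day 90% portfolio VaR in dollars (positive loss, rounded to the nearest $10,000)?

σ_p² = 0.41²·3.88² + 0.59²·3.658² + 2·0.9·0.41·0.59·3.88·3.658 = 13.3685 (%²).
σ_p = √13.3685 = 3.656%.
At 90%, z = 1.282.
VaR = 1.282 × 3.656% = 4.687%; on $300,000,000 that is $14,061,000.

$14,060,000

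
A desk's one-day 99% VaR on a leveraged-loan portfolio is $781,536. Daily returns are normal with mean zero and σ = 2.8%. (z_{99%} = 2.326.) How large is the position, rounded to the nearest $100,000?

VaR as a fraction of value: z·σ = 2.326 × 2.8% = 6.5128%.
Position = $781,536 / 0.065128 = $12,000,000.

$12,000,000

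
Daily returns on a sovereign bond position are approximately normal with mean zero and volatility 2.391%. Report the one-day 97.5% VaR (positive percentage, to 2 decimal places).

At 97.5% one-sided, z = 1.960.
VaR = z·σ = 1.960 × 2.391% = 4.686%.

4.69%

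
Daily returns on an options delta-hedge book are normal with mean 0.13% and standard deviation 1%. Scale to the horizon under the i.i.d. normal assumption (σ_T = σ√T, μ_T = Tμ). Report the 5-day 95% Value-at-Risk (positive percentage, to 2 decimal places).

At 95%, z = 1.645.
σ_{5d} = 1% × √5 = 2.236%; μ_{5d} = 5 × 0.13% = 0.650%.
VaR = −(0.650%) + 1.645 × 2.236% = 3.028%.

3.03%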